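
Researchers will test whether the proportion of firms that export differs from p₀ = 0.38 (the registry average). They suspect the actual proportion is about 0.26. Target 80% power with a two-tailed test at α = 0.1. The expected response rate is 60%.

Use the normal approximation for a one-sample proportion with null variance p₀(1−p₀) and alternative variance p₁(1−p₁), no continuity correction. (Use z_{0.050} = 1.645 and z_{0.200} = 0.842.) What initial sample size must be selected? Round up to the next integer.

n = [z_{α/2}·√(p₀q₀) + z_β·√(p₁q₁)]² / (p₁ − p₀)²
  = [1.645·√(0.38·0.62) + 0.842·√(0.26·0.74)]² / (-0.12)²
  = [1.645·0.4854 + 0.842·0.4386]² / 0.0144
  = [1.1678]² / 0.0144
  = 94.70
Adjust for 60% response: 94.70 / 0.60 = 157.84.
Round up → n = 158.

n = 158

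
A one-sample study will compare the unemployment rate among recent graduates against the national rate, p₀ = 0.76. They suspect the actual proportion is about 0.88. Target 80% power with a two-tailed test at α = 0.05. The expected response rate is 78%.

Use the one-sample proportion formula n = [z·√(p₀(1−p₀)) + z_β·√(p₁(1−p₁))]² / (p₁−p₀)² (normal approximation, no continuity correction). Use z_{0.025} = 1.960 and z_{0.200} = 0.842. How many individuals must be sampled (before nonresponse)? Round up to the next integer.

n = 110

n = [z_{α/2}·√(p₀q₀) + z_β·√(p₁q₁)]² / (p₁ − p₀)²
  = [1.960·√(0.76·0.24) + 0.842·√(0.88·0.12)]² / (0.12)²
  = [1.960·0.4271 + 0.842·0.3250]² / 0.0144
  = [1.1107]² / 0.0144
  = 85.67
Adjust for 78% response: 85.67 / 0.78 = 109.83.
Round up → n = 110.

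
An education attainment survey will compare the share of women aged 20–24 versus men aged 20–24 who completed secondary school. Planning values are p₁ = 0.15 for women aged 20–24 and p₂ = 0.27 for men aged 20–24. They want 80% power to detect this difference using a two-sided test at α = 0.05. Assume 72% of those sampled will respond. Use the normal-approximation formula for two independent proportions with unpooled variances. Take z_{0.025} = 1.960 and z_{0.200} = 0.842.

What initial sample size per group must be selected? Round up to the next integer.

n = 246 per group

n = (z_{α/2} + z_β)² · [p₁(1−p₁) + p₂(1−p₂)] / (p₁ − p₂)²
  = (1.960 + 0.842)² · (0.15·0.85 + 0.27·0.73) / (-0.12)²
  = (2.802)² · (0.1275 + 0.1971) / 0.0144
  = 7.8512 · 0.3246 / 0.0144
  = 176.98
Adjust for 72% response: 176.98 / 0.72 = 245.80.
Round up → n = 246 per group.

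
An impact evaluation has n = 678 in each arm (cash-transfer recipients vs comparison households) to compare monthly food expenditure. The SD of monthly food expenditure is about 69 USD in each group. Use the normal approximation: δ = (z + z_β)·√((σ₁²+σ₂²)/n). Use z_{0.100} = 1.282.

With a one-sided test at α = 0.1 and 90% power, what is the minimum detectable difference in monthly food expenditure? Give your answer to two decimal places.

δ = (z_α + z_β) · √((σ₁²+σ₂²)/n)
  = (1.282 + 1.282) · √(9522/678)
  = 2.564 · √14.0442
  = 2.564 · 3.7476
  = 9.6088

Minimum detectable difference ≈ 9.61 USD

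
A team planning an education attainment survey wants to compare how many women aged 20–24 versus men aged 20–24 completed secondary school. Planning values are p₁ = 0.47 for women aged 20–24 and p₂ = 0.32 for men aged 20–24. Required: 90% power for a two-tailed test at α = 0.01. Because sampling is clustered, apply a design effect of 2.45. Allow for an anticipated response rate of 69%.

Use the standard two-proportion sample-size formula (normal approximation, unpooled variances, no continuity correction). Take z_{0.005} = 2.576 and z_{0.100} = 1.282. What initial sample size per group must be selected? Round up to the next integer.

n = 1097 per group

n = (z_{α/2} + z_β)² · [p₁(1−p₁) + p₂(1−p₂)] / (p₁ − p₂)²
  = (2.576 + 1.282)² · (0.47·0.53 + 0.32·0.68) / (0.15)²
  = (3.858)² · (0.2491 + 0.2176) / 0.0225
  = 14.8842 · 0.4667 / 0.0225
  = 308.73
Design effect: 2.45 × 308.73 = 756.39.
Adjust for 69% response: 756.39 / 0.69 = 1096.22.
Round up → n = 1097 per group.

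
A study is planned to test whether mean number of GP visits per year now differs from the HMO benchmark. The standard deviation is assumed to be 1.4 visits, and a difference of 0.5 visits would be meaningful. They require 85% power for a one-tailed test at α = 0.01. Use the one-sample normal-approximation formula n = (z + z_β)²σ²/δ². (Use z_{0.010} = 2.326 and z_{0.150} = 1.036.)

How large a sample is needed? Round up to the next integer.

n = (z_α + z_β)² · σ² / δ²
  = (2.326 + 1.036)² · 1.4² / 0.5²
  = 11.3030 · 1.96 / 0.25
  = 88.62
Round up → n = 89.

n = 89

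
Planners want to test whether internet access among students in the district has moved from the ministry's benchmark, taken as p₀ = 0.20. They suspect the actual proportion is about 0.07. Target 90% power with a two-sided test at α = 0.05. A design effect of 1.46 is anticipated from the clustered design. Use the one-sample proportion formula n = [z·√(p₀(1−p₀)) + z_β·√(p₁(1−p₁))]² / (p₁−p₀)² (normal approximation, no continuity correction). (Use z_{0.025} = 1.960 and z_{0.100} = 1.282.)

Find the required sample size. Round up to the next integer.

n = 107

n = [z_{α/2}·√(p₀q₀) + z_β·√(p₁q₁)]² / (p₁ − p₀)²
  = [1.960·√(0.20·0.80) + 1.282·√(0.07·0.93)]² / (-0.13)²
  = [1.960·0.4000 + 1.282·0.2551]² / 0.0169
  = [1.1111]² / 0.0169
  = 73.05
Design effect: 1.46 × 73.05 = 106.65.
Round up → n = 107.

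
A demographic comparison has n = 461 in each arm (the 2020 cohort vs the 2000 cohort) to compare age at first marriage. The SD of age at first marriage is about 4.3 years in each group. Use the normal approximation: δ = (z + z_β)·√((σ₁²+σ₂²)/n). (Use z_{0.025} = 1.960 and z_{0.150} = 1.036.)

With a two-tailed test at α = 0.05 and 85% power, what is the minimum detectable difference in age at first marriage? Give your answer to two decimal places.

Minimum detectable difference ≈ 0.85 years

δ = (z_{α/2} + z_β) · √((σ₁²+σ₂²)/n)
  = (1.960 + 1.036) · √(36.98/461)
  = 2.996 · √0.08022
  = 2.996 · 0.2832
  = 0.8485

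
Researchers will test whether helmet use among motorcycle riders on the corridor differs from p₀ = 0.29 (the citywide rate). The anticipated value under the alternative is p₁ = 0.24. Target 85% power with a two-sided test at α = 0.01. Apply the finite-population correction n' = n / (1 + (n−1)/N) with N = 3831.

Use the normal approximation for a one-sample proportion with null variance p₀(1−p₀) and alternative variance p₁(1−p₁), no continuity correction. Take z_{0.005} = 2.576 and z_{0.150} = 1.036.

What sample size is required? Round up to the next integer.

n = [z_{α/2}·√(p₀q₀) + z_β·√(p₁q₁)]² / (p₁ − p₀)²
  = [2.576·√(0.29·0.71) + 1.036·√(0.24·0.76)]² / (-0.05)²
  = [2.576·0.4538 + 1.036·0.4271]² / 0.0025
  = [1.6113]² / 0.0025
  = 1038.58
Finite-population correction (N = 3831): 1038.58 / (1 + (1038.58 − 1)/3831) = 817.24.
Round up → n = 818.

n = 818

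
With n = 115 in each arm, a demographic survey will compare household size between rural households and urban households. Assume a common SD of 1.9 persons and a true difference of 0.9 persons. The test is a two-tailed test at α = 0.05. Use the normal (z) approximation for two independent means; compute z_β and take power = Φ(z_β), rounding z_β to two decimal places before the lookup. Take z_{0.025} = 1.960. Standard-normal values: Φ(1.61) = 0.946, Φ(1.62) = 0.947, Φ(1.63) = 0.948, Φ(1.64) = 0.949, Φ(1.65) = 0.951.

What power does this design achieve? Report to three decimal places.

Power ≈ 0.948

z_β = δ·√(n/(σ₁²+σ₂²)) − z_{α/2}
    = 0.9 · √(115/7.22) − 1.960
    = 0.9 · 3.99099 − 1.960
    = 3.5919 − 1.960 = 1.6319 → 1.63
Power = Φ(1.63) = 0.948.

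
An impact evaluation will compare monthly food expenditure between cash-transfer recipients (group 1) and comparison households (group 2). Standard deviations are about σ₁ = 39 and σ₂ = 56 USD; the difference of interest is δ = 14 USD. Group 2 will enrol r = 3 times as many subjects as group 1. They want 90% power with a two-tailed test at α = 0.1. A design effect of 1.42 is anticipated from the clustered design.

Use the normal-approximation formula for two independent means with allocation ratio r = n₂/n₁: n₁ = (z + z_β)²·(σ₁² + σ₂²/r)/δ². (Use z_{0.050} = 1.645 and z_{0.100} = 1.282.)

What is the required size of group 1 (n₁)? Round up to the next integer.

n₁ = 160

n₁ = (z_{α/2} + z_β)² · (σ₁² + σ₂²/r) / δ²
   = (1.645 + 1.282)² · (39² + 56²/3) / 14²
   = 8.5673 · (1521 + 1045.3) / 196
   = 8.5673 · 2566.3 / 196
   = 112.18
Design effect: 1.42 × 112.18 = 159.29.
Round up → n₁ = 160; n₂ = r·n₁ = 3 × 160 = 480.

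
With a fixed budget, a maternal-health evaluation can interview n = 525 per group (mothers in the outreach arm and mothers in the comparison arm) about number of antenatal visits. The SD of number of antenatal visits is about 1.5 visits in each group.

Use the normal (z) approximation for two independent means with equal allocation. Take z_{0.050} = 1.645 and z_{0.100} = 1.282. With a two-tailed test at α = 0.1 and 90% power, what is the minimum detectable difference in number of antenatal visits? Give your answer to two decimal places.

Minimum detectable difference ≈ 0.27 visits

δ = (z_{α/2} + z_β) · √((σ₁²+σ₂²)/n)
  = (1.645 + 1.282) · √(4.5/525)
  = 2.927 · √0.00857
  = 2.927 · 0.0926
  = 0.2710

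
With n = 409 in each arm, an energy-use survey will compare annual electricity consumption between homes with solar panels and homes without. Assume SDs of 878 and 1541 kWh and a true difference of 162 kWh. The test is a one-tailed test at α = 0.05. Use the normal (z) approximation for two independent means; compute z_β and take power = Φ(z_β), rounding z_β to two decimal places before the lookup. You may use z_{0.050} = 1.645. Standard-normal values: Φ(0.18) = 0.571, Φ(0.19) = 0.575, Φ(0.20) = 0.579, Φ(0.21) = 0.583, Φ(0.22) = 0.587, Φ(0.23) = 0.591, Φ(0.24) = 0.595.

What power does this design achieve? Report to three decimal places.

z_β = δ·√(n/(σ₁²+σ₂²)) − z_α
    = 162 · √(409/3145565) − 1.645
    = 162 · 0.01140 − 1.645
    = 1.8473 − 1.645 = 0.2023 → 0.20
Power = Φ(0.20) = 0.579.

Power ≈ 0.579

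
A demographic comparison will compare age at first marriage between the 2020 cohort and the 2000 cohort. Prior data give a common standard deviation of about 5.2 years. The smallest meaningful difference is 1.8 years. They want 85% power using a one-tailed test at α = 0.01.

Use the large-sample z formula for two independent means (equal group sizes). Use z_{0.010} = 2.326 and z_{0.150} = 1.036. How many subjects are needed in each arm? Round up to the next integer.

n = (z_α + z_β)² · (σ₁² + σ₂²) / δ²
  = (2.326 + 1.036)² · (2·5.2² = 54.08) / 1.8²
  = 11.3030 · 54.08 / 3.24
  = 188.66
Round up → n = 189 per group.

n = 189 per group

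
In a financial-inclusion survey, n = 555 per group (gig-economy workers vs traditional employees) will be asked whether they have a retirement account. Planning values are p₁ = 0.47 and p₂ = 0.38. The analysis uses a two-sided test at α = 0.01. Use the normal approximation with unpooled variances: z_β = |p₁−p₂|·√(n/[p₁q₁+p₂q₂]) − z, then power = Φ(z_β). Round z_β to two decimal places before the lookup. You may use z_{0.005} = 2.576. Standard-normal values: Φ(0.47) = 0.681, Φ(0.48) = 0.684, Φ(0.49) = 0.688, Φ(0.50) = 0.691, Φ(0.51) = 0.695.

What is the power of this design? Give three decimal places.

z_β = |p₁−p₂|·√(n/[p₁q₁+p₂q₂]) − z_{α/2}
    = 0.09 · √(555/0.4847) − 2.576
    = 0.09 · 33.8384 − 2.576
    = 3.0455 − 2.576 = 0.4695 → 0.47
Power = Φ(0.47) = 0.681.

Power ≈ 0.681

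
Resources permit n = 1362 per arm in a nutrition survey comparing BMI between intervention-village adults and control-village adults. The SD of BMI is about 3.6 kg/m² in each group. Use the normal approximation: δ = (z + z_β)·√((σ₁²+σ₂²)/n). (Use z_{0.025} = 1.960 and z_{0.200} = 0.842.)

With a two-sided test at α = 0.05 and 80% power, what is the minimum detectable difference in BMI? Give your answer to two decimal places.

Minimum detectable difference ≈ 0.39 kg/m²

δ = (z_{α/2} + z_β) · √((σ₁²+σ₂²)/n)
  = (1.960 + 0.842) · √(25.92/1362)
  = 2.802 · √0.01903
  = 2.802 · 0.1380
  = 0.3865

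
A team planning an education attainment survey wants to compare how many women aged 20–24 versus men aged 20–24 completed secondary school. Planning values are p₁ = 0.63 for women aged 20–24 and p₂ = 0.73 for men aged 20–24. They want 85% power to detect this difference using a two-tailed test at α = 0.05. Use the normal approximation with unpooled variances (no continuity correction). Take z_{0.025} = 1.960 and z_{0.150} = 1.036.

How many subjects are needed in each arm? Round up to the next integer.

n = 387 per group

n = (z_{α/2} + z_β)² · [p₁(1−p₁) + p₂(1−p₂)] / (p₁ − p₂)²
  = (1.960 + 1.036)² · (0.63·0.37 + 0.73·0.27) / (-0.10)²
  = (2.996)² · (0.2331 + 0.1971) / 0.0100
  = 8.9760 · 0.4302 / 0.0100
  = 386.15
Round up → n = 387 per group.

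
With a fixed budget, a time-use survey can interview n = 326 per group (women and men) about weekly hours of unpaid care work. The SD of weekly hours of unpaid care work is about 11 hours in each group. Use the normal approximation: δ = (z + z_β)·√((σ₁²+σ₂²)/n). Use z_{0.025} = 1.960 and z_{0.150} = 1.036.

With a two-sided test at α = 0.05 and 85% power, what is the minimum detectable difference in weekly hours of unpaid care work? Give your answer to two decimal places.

Minimum detectable difference ≈ 2.58 hours

δ = (z_{α/2} + z_β) · √((σ₁²+σ₂²)/n)
  = (1.960 + 1.036) · √(242/326)
  = 2.996 · √0.74233
  = 2.996 · 0.8616
  = 2.5813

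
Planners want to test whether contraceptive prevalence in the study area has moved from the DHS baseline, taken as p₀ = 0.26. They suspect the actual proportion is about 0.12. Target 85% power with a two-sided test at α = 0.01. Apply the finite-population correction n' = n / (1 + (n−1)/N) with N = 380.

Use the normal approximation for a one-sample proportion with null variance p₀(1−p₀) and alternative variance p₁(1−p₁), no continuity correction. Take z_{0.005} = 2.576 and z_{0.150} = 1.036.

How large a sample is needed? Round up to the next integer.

n = [z_{α/2}·√(p₀q₀) + z_β·√(p₁q₁)]² / (p₁ − p₀)²
  = [2.576·√(0.26·0.74) + 1.036·√(0.12·0.88)]² / (-0.14)²
  = [2.576·0.4386 + 1.036·0.3250]² / 0.0196
  = [1.4666]² / 0.0196
  = 109.74
Finite-population correction (N = 380): 109.74 / (1 + (109.74 − 1)/380) = 85.32.
Round up → n = 86.

n = 86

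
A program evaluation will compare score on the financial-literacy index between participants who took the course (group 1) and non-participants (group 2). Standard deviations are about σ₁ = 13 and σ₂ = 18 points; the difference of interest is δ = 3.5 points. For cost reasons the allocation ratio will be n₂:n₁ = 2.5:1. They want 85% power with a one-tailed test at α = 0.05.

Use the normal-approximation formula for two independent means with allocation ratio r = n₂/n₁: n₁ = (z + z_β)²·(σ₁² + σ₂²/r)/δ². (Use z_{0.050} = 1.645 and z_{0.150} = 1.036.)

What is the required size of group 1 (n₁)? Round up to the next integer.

n₁ = 176

n₁ = (z_α + z_β)² · (σ₁² + σ₂²/r) / δ²
   = (1.645 + 1.036)² · (13² + 18²/2.5) / 3.5²
   = 7.1878 · (169 + 129.6) / 12.25
   = 7.1878 · 298.6 / 12.25
   = 175.21
Round up → n₁ = 176; n₂ = r·n₁ = 2.5 × 176 = 440.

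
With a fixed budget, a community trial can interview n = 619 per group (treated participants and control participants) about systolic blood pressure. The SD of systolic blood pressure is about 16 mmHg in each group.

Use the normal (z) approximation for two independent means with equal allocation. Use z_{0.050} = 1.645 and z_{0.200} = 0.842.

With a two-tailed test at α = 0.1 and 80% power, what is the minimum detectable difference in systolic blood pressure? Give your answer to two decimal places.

Minimum detectable difference ≈ 2.26 mmHg

δ = (z_{α/2} + z_β) · √((σ₁²+σ₂²)/n)
  = (1.645 + 0.842) · √(512/619)
  = 2.487 · √0.82714
  = 2.487 · 0.9095
  = 2.2619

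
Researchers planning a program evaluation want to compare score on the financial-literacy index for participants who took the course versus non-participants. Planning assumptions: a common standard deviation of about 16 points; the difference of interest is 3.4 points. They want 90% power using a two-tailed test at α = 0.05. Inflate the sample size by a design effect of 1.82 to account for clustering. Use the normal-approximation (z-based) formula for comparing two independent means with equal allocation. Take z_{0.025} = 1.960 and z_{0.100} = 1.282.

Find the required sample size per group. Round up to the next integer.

n = 848 per group

n = (z_{α/2} + z_β)² · (σ₁² + σ₂²) / δ²
  = (1.960 + 1.282)² · (2·16² = 512) / 3.4²
  = 10.5106 · 512 / 11.56
  = 465.52
Design effect: 1.82 × 465.52 = 847.25.
Round up → n = 848 per group.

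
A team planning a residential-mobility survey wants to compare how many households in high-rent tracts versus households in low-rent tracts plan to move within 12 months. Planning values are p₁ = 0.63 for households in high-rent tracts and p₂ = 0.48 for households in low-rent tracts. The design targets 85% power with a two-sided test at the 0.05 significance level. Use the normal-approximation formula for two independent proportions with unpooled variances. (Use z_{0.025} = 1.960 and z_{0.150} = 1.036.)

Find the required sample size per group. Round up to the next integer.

n = 193 per group

n = (z_{α/2} + z_β)² · [p₁(1−p₁) + p₂(1−p₂)] / (p₁ − p₂)²
  = (1.960 + 1.036)² · (0.63·0.37 + 0.48·0.52) / (0.15)²
  = (2.996)² · (0.2331 + 0.2496) / 0.0225
  = 8.9760 · 0.4827 / 0.0225
  = 192.57
Round up → n = 193 per group.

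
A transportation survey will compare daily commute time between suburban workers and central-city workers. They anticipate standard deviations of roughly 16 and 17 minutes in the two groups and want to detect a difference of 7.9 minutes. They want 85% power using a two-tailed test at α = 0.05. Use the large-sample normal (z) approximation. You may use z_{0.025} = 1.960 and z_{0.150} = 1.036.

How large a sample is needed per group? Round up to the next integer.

n = 79 per group

n = (z_{α/2} + z_β)² · (σ₁² + σ₂²) / δ²
  = (1.960 + 1.036)² · (16² + 17² = 545) / 7.9²
  = 8.9760 · 545 / 62.41
  = 78.38
Round up → n = 79 per group.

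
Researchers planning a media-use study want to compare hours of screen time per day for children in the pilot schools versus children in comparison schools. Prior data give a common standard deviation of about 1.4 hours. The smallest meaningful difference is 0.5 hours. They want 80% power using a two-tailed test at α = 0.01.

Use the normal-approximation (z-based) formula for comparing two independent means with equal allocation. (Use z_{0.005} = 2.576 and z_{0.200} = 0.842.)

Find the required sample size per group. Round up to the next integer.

n = (z_{α/2} + z_β)² · (σ₁² + σ₂²) / δ²
  = (2.576 + 0.842)² · (2·1.4² = 3.92) / 0.5²
  = 11.6827 · 3.92 / 0.25
  = 183.19
Round up → n = 184 per group.

n = 184 per group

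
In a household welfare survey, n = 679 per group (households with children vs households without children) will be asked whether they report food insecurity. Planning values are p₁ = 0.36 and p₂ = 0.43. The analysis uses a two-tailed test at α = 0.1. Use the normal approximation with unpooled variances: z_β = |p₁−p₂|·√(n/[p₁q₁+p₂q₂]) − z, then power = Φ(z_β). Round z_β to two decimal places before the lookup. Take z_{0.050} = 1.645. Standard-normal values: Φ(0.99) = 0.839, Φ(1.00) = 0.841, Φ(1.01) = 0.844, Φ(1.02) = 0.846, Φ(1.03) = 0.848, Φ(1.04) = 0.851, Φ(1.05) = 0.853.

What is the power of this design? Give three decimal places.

z_β = |p₁−p₂|·√(n/[p₁q₁+p₂q₂]) − z_{α/2}
    = 0.07 · √(679/0.4755) − 1.645
    = 0.07 · 37.7885 − 1.645
    = 2.6452 − 1.645 = 1.0002 → 1.00
Power = Φ(1.00) = 0.841.

Power ≈ 0.841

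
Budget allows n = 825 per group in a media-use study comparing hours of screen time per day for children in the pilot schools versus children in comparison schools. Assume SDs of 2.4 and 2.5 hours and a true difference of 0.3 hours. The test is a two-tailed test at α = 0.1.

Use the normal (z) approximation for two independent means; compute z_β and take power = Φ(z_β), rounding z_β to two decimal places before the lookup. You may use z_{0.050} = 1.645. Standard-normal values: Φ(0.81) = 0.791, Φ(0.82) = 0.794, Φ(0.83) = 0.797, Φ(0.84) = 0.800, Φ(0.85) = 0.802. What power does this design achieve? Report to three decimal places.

z_β = δ·√(n/(σ₁²+σ₂²)) − z_{α/2}
    = 0.3 · √(825/12.01) − 1.645
    = 0.3 · 8.28811 − 1.645
    = 2.4864 − 1.645 = 0.8414 → 0.84
Power = Φ(0.84) = 0.800.

Power ≈ 0.800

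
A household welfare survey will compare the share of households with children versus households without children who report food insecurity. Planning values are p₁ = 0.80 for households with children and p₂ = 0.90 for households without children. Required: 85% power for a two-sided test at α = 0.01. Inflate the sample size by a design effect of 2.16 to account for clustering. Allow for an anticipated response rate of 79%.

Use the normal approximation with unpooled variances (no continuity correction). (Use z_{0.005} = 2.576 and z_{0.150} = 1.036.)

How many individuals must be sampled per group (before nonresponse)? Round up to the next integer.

n = 892 per group

n = (z_{α/2} + z_β)² · [p₁(1−p₁) + p₂(1−p₂)] / (p₁ − p₂)²
  = (2.576 + 1.036)² · (0.80·0.20 + 0.90·0.10) / (-0.10)²
  = (3.612)² · (0.1600 + 0.0900) / 0.0100
  = 13.0465 · 0.2500 / 0.0100
  = 326.16
Design effect: 2.16 × 326.16 = 704.51.
Adjust for 79% response: 704.51 / 0.79 = 891.79.
Round up → n = 892 per group.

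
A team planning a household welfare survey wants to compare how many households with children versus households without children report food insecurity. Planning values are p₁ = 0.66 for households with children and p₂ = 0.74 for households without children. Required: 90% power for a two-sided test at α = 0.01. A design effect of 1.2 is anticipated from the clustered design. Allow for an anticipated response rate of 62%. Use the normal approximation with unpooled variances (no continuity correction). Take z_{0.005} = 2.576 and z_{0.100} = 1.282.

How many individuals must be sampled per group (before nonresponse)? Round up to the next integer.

n = 1877 per group

n = (z_{α/2} + z_β)² · [p₁(1−p₁) + p₂(1−p₂)] / (p₁ − p₂)²
  = (2.576 + 1.282)² · (0.66·0.34 + 0.74·0.26) / (-0.08)²
  = (3.858)² · (0.2244 + 0.1924) / 0.0064
  = 14.8842 · 0.4168 / 0.0064
  = 969.33
Design effect: 1.2 × 969.33 = 1163.20.
Adjust for 62% response: 1163.20 / 0.62 = 1876.12.
Round up → n = 1877 per group.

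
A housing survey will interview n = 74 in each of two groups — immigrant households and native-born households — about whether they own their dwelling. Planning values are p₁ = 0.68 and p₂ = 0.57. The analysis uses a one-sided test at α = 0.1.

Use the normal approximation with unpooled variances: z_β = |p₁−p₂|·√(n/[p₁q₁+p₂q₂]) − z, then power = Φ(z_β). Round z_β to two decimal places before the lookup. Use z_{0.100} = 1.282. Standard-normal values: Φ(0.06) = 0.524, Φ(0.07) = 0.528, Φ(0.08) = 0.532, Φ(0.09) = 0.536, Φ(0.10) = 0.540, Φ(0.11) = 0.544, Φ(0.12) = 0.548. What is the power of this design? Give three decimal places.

Power ≈ 0.544

z_β = |p₁−p₂|·√(n/[p₁q₁+p₂q₂]) − z_α
    = 0.11 · √(74/0.4627) − 1.282
    = 0.11 · 12.6464 − 1.282
    = 1.3911 − 1.282 = 0.1091 → 0.11
Power = Φ(0.11) = 0.544.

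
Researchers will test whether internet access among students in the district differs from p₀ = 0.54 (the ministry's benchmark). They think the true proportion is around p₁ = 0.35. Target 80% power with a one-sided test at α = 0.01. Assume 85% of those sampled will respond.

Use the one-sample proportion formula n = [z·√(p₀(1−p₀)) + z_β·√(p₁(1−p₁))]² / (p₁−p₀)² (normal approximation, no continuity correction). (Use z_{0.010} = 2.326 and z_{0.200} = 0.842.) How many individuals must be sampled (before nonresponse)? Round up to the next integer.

n = 80

n = [z_α·√(p₀q₀) + z_β·√(p₁q₁)]² / (p₁ − p₀)²
  = [2.326·√(0.54·0.46) + 0.842·√(0.35·0.65)]² / (-0.19)²
  = [2.326·0.4984 + 0.842·0.4770]² / 0.0361
  = [1.5609]² / 0.0361
  = 67.49
Adjust for 85% response: 67.49 / 0.85 = 79.40.
Round up → n = 80.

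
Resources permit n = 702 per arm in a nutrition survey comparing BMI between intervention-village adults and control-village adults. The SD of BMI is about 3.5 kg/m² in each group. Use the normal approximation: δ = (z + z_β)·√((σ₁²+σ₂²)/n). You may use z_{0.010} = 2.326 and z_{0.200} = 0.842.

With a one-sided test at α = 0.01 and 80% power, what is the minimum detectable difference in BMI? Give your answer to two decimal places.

δ = (z_α + z_β) · √((σ₁²+σ₂²)/n)
  = (2.326 + 0.842) · √(24.5/702)
  = 3.168 · √0.0349
  = 3.168 · 0.1868
  = 0.5918

Minimum detectable difference ≈ 0.59 kg/m²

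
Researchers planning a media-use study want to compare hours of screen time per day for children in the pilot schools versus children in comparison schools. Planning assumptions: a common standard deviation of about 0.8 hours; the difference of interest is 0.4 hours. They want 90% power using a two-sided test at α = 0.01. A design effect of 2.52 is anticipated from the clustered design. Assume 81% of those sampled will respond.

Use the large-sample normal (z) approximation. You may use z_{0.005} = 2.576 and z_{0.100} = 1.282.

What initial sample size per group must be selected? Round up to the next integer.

n = (z_{α/2} + z_β)² · (σ₁² + σ₂²) / δ²
  = (2.576 + 1.282)² · (2·0.8² = 1.28) / 0.4²
  = 14.8842 · 1.28 / 0.16
  = 119.07
Design effect: 2.52 × 119.07 = 300.06.
Adjust for 81% response: 300.06 / 0.81 = 370.45.
Round up → n = 371 per group.

n = 371 per group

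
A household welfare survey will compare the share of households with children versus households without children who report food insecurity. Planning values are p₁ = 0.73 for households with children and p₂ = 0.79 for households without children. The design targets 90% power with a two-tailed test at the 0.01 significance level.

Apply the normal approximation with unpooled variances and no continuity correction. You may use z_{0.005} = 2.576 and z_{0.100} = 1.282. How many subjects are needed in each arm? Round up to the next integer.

n = (z_{α/2} + z_β)² · [p₁(1−p₁) + p₂(1−p₂)] / (p₁ − p₂)²
  = (2.576 + 1.282)² · (0.73·0.27 + 0.79·0.21) / (-0.06)²
  = (3.858)² · (0.1971 + 0.1659) / 0.0036
  = 14.8842 · 0.3630 / 0.0036
  = 1500.82
Round up → n = 1501 per group.

n = 1501 per group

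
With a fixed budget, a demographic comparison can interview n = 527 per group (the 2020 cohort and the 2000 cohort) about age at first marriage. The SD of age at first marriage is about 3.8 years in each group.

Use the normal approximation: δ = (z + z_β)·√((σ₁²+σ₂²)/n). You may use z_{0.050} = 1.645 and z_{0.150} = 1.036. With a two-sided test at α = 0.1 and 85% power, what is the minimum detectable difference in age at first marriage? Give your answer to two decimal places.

δ = (z_{α/2} + z_β) · √((σ₁²+σ₂²)/n)
  = (1.645 + 1.036) · √(28.88/527)
  = 2.681 · √0.0548
  = 2.681 · 0.2341
  = 0.6276

Minimum detectable difference ≈ 0.63 years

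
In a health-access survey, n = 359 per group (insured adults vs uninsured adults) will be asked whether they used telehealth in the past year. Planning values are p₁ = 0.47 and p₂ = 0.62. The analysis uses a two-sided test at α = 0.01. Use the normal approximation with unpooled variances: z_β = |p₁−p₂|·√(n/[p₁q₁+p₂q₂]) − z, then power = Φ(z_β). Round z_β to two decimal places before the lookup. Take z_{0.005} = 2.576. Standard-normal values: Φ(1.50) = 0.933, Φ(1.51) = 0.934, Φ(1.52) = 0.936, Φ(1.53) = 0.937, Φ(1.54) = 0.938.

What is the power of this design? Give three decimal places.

z_β = |p₁−p₂|·√(n/[p₁q₁+p₂q₂]) − z_{α/2}
    = 0.15 · √(359/0.4847) − 2.576
    = 0.15 · 27.2151 − 2.576
    = 4.0823 − 2.576 = 1.5063 → 1.51
Power = Φ(1.51) = 0.934.

Power ≈ 0.934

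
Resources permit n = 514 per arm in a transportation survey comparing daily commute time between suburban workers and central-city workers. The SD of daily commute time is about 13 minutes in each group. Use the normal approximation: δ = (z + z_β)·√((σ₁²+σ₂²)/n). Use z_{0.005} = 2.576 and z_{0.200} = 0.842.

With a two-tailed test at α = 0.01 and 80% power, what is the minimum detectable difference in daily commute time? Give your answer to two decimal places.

Minimum detectable difference ≈ 2.77 minutes

δ = (z_{α/2} + z_β) · √((σ₁²+σ₂²)/n)
  = (2.576 + 0.842) · √(338/514)
  = 3.418 · √0.65759
  = 3.418 · 0.8109
  = 2.7717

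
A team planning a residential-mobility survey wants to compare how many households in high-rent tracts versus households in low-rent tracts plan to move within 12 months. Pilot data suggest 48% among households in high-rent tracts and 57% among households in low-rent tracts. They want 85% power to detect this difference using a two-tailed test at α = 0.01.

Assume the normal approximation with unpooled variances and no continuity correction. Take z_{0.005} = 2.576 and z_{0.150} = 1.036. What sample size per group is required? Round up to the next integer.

n = 797 per group

n = (z_{α/2} + z_β)² · [p₁(1−p₁) + p₂(1−p₂)] / (p₁ − p₂)²
  = (2.576 + 1.036)² · (0.48·0.52 + 0.57·0.43) / (-0.09)²
  = (3.612)² · (0.2496 + 0.2451) / 0.0081
  = 13.0465 · 0.4947 / 0.0081
  = 796.81
Round up → n = 797 per group.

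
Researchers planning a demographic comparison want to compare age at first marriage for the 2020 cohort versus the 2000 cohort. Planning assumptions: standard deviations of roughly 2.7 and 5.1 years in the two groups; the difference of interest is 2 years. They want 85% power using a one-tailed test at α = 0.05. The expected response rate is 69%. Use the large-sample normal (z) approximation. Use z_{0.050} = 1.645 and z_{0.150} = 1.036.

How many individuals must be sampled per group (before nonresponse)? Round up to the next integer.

n = 87 per group

n = (z_α + z_β)² · (σ₁² + σ₂²) / δ²
  = (1.645 + 1.036)² · (2.7² + 5.1² = 33.3) / 2²
  = 7.1878 · 33.3 / 4
  = 59.84
Adjust for 69% response: 59.84 / 0.69 = 86.72.
Round up → n = 87 per group.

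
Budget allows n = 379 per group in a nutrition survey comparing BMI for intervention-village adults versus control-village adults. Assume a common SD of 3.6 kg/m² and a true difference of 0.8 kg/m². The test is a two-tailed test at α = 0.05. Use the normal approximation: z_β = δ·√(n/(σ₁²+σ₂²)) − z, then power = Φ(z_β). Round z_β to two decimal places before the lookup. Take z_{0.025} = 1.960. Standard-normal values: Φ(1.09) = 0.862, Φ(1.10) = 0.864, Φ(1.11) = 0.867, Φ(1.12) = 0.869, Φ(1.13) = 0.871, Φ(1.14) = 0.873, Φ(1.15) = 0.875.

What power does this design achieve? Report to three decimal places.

Power ≈ 0.864

z_β = δ·√(n/(σ₁²+σ₂²)) − z_{α/2}
    = 0.8 · √(379/25.92) − 1.960
    = 0.8 · 3.82386 − 1.960
    = 3.0591 − 1.960 = 1.0991 → 1.10
Power = Φ(1.10) = 0.864.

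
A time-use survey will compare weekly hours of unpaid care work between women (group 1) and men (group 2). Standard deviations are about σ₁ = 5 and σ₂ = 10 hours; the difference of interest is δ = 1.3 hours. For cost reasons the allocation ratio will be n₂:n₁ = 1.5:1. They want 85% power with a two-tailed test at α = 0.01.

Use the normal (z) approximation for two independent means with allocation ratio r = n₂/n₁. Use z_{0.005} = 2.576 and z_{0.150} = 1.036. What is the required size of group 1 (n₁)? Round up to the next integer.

n₁ = (z_{α/2} + z_β)² · (σ₁² + σ₂²/r) / δ²
   = (2.576 + 1.036)² · (5² + 10²/1.5) / 1.3²
   = 13.0465 · (25 + 66.6667) / 1.69
   = 13.0465 · 91.6667 / 1.69
   = 707.65
Round up → n₁ = 708; n₂ = r·n₁ = 1.5 × 708 = 1062.

n₁ = 708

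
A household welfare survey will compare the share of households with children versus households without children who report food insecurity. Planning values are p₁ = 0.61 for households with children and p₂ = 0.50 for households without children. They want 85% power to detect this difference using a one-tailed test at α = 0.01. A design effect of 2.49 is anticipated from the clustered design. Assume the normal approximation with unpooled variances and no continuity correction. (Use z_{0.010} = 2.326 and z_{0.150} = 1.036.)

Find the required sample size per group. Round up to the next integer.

n = 1135 per group

n = (z_α + z_β)² · [p₁(1−p₁) + p₂(1−p₂)] / (p₁ − p₂)²
  = (2.326 + 1.036)² · (0.61·0.39 + 0.50·0.50) / (0.11)²
  = (3.362)² · (0.2379 + 0.2500) / 0.0121
  = 11.3030 · 0.4879 / 0.0121
  = 455.76
Design effect: 2.49 × 455.76 = 1134.85.
Round up → n = 1135 per group.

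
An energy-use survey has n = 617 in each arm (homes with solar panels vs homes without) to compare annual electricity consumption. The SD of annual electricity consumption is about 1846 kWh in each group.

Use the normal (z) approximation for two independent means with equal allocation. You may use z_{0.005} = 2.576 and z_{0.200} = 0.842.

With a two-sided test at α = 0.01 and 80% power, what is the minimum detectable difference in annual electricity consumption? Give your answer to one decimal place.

δ = (z_{α/2} + z_β) · √((σ₁²+σ₂²)/n)
  = (2.576 + 0.842) · √(6815432/617)
  = 3.418 · √11046.1
  = 3.418 · 105.1003
  = 359.2330

Minimum detectable difference ≈ 359.2 kWh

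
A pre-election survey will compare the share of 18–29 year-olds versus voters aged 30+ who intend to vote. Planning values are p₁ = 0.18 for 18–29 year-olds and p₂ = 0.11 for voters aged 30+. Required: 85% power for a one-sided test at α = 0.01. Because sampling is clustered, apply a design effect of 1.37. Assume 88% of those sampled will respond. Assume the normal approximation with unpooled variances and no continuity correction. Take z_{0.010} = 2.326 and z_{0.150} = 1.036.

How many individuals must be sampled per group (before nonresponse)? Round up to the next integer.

n = 882 per group

n = (z_α + z_β)² · [p₁(1−p₁) + p₂(1−p₂)] / (p₁ − p₂)²
  = (2.326 + 1.036)² · (0.18·0.82 + 0.11·0.89) / (0.07)²
  = (3.362)² · (0.1476 + 0.0979) / 0.0049
  = 11.3030 · 0.2455 / 0.0049
  = 566.31
Design effect: 1.37 × 566.31 = 775.84.
Adjust for 88% response: 775.84 / 0.88 = 881.63.
Round up → n = 882 per group.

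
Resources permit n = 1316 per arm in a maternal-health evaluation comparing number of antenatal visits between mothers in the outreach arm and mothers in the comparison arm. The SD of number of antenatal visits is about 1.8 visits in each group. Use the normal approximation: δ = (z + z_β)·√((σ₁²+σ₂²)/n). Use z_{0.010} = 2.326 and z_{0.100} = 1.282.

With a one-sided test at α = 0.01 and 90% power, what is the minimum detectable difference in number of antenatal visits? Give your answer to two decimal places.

δ = (z_α + z_β) · √((σ₁²+σ₂²)/n)
  = (2.326 + 1.282) · √(6.48/1316)
  = 3.608 · √0.00492
  = 3.608 · 0.0702
  = 0.2532

Minimum detectable difference ≈ 0.25 visits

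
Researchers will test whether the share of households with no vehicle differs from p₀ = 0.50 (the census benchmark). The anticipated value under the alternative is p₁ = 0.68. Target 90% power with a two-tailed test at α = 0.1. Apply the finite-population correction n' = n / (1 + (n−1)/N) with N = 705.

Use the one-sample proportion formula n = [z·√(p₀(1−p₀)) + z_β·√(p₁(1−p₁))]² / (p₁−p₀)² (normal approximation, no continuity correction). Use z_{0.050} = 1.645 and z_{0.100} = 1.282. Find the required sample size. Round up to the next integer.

n = [z_{α/2}·√(p₀q₀) + z_β·√(p₁q₁)]² / (p₁ − p₀)²
  = [1.645·√(0.50·0.50) + 1.282·√(0.68·0.32)]² / (0.18)²
  = [1.645·0.5000 + 1.282·0.4665]² / 0.0324
  = [1.4205]² / 0.0324
  = 62.28
Finite-population correction (N = 705): 62.28 / (1 + (62.28 − 1)/705) = 57.30.
Round up → n = 58.

n = 58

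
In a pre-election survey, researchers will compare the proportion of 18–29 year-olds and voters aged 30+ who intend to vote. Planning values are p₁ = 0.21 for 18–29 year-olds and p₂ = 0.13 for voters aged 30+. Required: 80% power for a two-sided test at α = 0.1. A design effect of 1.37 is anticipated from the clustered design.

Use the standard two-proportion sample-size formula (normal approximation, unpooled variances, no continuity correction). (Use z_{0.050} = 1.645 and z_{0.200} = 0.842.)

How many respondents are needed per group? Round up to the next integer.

n = 370 per group

n = (z_{α/2} + z_β)² · [p₁(1−p₁) + p₂(1−p₂)] / (p₁ − p₂)²
  = (1.645 + 0.842)² · (0.21·0.79 + 0.13·0.87) / (0.08)²
  = (2.487)² · (0.1659 + 0.1131) / 0.0064
  = 6.1852 · 0.2790 / 0.0064
  = 269.63
Design effect: 1.37 × 269.63 = 369.40.
Round up → n = 370 per group.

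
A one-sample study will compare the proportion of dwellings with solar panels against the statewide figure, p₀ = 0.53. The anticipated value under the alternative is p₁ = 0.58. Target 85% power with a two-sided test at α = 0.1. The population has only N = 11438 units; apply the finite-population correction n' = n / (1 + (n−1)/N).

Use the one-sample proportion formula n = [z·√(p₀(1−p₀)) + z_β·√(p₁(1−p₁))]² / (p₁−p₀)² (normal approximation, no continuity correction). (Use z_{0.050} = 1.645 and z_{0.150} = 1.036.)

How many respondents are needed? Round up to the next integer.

n = [z_{α/2}·√(p₀q₀) + z_β·√(p₁q₁)]² / (p₁ − p₀)²
  = [1.645·√(0.53·0.47) + 1.036·√(0.58·0.42)]² / (0.05)²
  = [1.645·0.4991 + 1.036·0.4936]² / 0.0025
  = [1.3323]² / 0.0025
  = 710.06
Finite-population correction (N = 11438): 710.06 / (1 + (710.06 − 1)/11438) = 668.61.
Round up → n = 669.

n = 669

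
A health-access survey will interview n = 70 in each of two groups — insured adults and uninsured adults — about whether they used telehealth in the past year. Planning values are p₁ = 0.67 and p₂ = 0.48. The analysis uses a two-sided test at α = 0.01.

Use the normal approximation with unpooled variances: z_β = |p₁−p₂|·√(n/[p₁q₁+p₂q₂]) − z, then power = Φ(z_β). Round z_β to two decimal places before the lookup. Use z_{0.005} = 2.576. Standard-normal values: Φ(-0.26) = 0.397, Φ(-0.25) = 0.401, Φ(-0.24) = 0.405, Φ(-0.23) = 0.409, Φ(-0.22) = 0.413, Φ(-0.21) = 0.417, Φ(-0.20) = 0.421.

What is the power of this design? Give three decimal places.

z_β = |p₁−p₂|·√(n/[p₁q₁+p₂q₂]) − z_{α/2}
    = 0.19 · √(70/0.4707) − 2.576
    = 0.19 · 12.1949 − 2.576
    = 2.3170 − 2.576 = -0.2590 → -0.26
Power = Φ(-0.26) = 0.397.

Power ≈ 0.397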